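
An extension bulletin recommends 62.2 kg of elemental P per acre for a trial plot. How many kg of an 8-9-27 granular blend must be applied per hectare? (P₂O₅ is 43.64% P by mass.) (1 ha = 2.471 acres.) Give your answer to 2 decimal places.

As P₂O₅: 62.2 / 0.4364 = 142.53 kg per acre.
Product per acre = 142.53 / 9% = 1583.66 kg.
Convert to per hectare: 1583.66 × 2.471 = 3913.2345 kg.

3913.23 kg of product per hectare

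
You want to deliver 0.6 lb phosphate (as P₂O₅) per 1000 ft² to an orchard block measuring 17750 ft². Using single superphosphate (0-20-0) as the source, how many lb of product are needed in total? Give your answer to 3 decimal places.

Product per 1000 ft² = 0.6 / 20% = 3 lb.
Total product = 3 × 17750 / 1000 = 53.25 lb.

53.250 lb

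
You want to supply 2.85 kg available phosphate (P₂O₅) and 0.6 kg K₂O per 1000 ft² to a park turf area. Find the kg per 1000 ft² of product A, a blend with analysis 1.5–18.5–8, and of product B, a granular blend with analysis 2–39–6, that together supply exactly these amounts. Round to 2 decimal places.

Let a = kg of product A, b = kg of product B (per 1000 ft²).
P₂O₅: 0.185·a + 0.39·b = 2.85
K₂O: 0.08·a + 0.06·b = 0.6
Eliminate b: (row1) − 0.39/0.06·(row2) → -0.335·a = -1.05, so a = 3.13433.
Then b = (0.6 − 0.08·3.13433) / 0.06 = 5.8209.

3.13 kg product A, 5.82 kg product B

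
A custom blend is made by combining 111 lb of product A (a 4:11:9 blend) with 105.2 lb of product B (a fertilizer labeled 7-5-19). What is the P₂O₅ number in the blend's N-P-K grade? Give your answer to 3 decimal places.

8.080% P₂O₅

Total mass = 111 + 105.2 = 216.2 lb.
P₂O₅ mass = 11%×111 + 5%×105.2 = 17.47 lb.
% P₂O₅ = 17.47 / 216.2 = 8.08048%.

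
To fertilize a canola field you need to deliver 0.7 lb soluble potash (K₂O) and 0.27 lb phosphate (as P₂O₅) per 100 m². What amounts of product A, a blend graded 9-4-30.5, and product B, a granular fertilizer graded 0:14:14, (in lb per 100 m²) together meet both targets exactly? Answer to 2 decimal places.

1.62 lb product A, 1.46 lb product B

Let a = lb of product A, b = lb of product B (per 100 m²).
K₂O: 0.305·a + 0.14·b = 0.7
P₂O₅: 0.04·a + 0.14·b = 0.27
Eliminate a: (row1) − 0.305/0.04·(row2) → -0.9275·b = -1.35875, so b = 1.46496.
Back-substitute: a = (0.7 − 0.14·1.46496) / 0.305 = 1.62264.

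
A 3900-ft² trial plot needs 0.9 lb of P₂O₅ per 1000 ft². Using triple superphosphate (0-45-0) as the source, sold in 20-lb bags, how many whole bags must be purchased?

Product per 1000 ft² = 0.9 / 45% = 2 lb.
Total product = 2 × 3900 / 1000 = 7.8 lb.
Bags = ⌈7.8 / 20⌉ = 1.

1 bags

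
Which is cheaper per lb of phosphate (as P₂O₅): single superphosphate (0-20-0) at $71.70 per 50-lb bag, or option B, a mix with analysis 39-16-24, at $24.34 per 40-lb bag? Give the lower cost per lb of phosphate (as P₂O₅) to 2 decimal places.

single superphosphate: P₂O₅ per bag = 50 × 20% = 10 lb; cost = 71.70 / 10 = $7.1700/lb P₂O₅.
option B: P₂O₅ per bag = 40 × 16% = 6.4 lb; cost = 24.34 / 6.4 = $3.8031/lb P₂O₅.
option B is cheaper.

$3.80 per lb P₂O₅ (option B)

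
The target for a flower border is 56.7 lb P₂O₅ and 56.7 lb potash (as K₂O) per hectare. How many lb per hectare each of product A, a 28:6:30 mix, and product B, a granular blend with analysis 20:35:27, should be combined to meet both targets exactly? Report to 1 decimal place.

51.1 lb product A, 153.2 lb product B

With a, b = lb per hectare of product A and product B:
P₂O₅: 0.06·a + 0.35·b = 56.7
K₂O: 0.3·a + 0.27·b = 56.7
Solving simultaneously: a = 51.0811, b = 153.243.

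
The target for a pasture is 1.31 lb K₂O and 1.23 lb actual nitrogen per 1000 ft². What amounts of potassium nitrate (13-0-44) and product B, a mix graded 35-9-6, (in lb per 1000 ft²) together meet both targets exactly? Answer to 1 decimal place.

2.6 lb potassium nitrate, 2.5 lb product B

Let a = lb of potassium nitrate, b = lb of product B (per 1000 ft²).
K₂O: 0.44·a + 0.06·b = 1.31
N: 0.13·a + 0.35·b = 1.23
From row1: a = (1.31 − 0.06·b) / 0.44.
Into row2: 0.13·(1.31 − 0.06·b)/0.44 + 0.35·b = 1.23 → b = 2.53694, a = 2.63133.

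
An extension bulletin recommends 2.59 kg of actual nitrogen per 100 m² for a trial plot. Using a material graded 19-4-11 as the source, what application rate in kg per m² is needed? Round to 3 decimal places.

Product per 100 m² = 2.59 / 19% = 13.6316 kg.
Convert to per m²: 13.6316 × 0.01 = 0.136316 kg.

0.136 kg of product per sq m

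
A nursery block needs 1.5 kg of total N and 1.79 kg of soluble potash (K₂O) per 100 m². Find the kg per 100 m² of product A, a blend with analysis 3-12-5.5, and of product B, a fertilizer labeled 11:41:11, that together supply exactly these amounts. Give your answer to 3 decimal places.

Let a = kg of product A, b = kg of product B (per 100 m²).
N: 0.03·a + 0.11·b = 1.5
K₂O: 0.055·a + 0.11·b = 1.79
Eliminate b: (row1) − 0.11/0.11·(row2) → -0.025·a = -0.29, so a = 11.6.
Then b = (1.79 − 0.055·11.6) / 0.11 = 10.4727.

11.600 kg product A, 10.473 kg product B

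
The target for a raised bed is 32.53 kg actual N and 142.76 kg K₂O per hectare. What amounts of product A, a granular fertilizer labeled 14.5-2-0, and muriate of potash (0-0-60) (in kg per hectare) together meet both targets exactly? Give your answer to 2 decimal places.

224.34 kg product A, 237.93 kg muriate of potash

Per-hectare balance (a = product A, b = muriate of potash):
N: 0.145·a + 0·b = 32.53
K₂O: 0·a + 0.6·b = 142.76
Solving simultaneously: a = 224.3448, b = 237.933.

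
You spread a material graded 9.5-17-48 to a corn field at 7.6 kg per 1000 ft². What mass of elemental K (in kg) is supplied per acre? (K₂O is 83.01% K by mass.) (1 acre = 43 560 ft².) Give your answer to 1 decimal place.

131.9 kg K per acre

K₂O per 1000 ft² = 7.6 × 48% = 3.648 kg.
Elemental K = 3.648 × 0.8301 = 3.0282 kg per 1000 ft².
Convert to per acre: 3.0282 × 43.56 = 131.909 kg.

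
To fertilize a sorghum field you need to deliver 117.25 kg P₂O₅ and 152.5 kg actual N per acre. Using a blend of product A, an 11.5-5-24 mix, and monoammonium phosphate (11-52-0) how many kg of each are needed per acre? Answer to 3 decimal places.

Per-acre balance (a = product A, b = monoammonium phosphate):
P₂O₅: 0.05·a + 0.52·b = 117.25
N: 0.115·a + 0.11·b = 152.5
Eliminate a: (row1) − 0.05/0.115·(row2) → 0.472174·b = 50.9457, so b = 107.8959.
Back-substitute: a = (117.25 − 0.52·107.8959) / 0.05 = 1222.8821.

1222.882 kg product A, 107.896 kg monoammonium phosphate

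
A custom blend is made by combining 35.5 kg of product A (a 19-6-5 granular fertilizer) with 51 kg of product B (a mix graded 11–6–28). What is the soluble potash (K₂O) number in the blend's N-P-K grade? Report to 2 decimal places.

18.56% K₂O

Total mass = 35.5 + 51 = 86.5 kg.
K₂O mass = 5%×35.5 + 28%×51 = 16.055 kg.
% K₂O = 16.055 / 86.5 = 18.5607%.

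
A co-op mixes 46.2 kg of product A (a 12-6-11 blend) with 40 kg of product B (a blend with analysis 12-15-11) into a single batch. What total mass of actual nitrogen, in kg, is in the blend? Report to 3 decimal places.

10.344 kg N

N mass = 12%×46.2 + 12%×40 = 10.344 kg.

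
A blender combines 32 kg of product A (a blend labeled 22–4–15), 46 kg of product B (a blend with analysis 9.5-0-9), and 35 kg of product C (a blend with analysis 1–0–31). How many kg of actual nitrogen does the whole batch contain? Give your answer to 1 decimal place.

11.8 kg N

N mass = 22%×32 + 9.5%×46 + 1%×35 = 11.76 kg.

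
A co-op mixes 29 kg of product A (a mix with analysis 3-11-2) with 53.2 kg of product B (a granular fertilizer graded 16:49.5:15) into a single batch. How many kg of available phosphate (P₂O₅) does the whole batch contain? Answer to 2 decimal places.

P₂O₅ mass = 11%×29 + 49.5%×53.2 = 29.524 kg.

29.52 kg P₂O₅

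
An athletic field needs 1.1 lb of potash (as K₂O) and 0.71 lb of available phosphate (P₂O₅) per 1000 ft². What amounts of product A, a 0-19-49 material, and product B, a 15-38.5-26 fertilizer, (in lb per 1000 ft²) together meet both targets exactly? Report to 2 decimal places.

Per-1000 ft² balance (a = product A, b = product B):
K₂O: 0.49·a + 0.26·b = 1.1
P₂O₅: 0.19·a + 0.385·b = 0.71
Eliminate a: (row1) − 0.49/0.19·(row2) → -0.732895·b = -0.731053, so b = 0.997487.
Back-substitute: a = (1.1 − 0.26·0.997487) / 0.49 = 1.71562.

1.72 lb product A, 1.00 lb product B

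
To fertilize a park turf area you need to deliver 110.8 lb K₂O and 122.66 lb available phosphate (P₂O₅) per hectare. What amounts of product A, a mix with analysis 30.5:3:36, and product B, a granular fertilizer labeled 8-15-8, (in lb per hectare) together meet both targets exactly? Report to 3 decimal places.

With a, b = lb per hectare of product A and product B:
K₂O: 0.36·a + 0.08·b = 110.8
P₂O₅: 0.03·a + 0.15·b = 122.66
Solving simultaneously: a = 131.92248, b = 791.3488.

131.922 lb product A, 791.349 lb product B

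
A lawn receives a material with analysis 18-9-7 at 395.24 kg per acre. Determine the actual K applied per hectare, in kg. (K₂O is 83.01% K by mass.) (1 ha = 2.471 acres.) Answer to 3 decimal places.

56.750 kg K per hectare

K₂O per acre = 395.24 × 7% = 27.6668 kg.
Elemental K = 27.6668 × 0.8301 = 22.9662 kg per acre.
Convert to per hectare: 22.9662 × 2.471 = 56.7495 kg.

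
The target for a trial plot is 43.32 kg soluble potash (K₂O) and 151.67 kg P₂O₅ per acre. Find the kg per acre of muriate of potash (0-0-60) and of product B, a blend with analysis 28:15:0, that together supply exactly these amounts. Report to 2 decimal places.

Let a = kg of muriate of potash, b = kg of product B (per acre).
K₂O: 0.6·a + 0·b = 43.32
P₂O₅: 0·a + 0.15·b = 151.67
Solving simultaneously: a = 72.2, b = 1011.133.

72.20 kg muriate of potash, 1011.13 kg product B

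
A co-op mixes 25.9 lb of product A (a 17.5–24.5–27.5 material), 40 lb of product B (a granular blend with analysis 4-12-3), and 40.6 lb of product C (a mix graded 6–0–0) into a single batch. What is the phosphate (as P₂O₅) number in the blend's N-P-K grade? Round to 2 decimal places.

10.47% P₂O₅

Total mass = 25.9 + 40 + 40.6 = 106.5 lb.
P₂O₅ mass = 24.5%×25.9 + 12%×40 + 0%×40.6 = 11.1455 lb.
% P₂O₅ = 11.1455 / 106.5 = 10.4653%.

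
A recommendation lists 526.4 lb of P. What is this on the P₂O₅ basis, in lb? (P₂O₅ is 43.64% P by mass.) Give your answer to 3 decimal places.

1206.233 lb P₂O₅

P₂O₅ = 526.4 / 0.4364 = 1206.2328 lb.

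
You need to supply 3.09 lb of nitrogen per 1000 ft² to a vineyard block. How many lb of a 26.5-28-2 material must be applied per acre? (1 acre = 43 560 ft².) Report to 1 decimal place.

Product per 1000 ft² = 3.09 / 26.5% = 11.6604 lb.
Convert to per acre: 11.6604 × 43.56 = 507.926 lb.

507.9 lb of product per acre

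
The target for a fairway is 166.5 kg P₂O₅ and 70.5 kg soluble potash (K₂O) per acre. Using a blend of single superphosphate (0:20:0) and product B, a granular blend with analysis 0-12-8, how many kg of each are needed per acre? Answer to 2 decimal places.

303.75 kg single superphosphate, 881.25 kg product B

Let a = kg of single superphosphate, b = kg of product B (per acre).
P₂O₅: 0.2·a + 0.12·b = 166.5
K₂O: 0·a + 0.08·b = 70.5
Solving simultaneously: a = 303.75, b = 881.25.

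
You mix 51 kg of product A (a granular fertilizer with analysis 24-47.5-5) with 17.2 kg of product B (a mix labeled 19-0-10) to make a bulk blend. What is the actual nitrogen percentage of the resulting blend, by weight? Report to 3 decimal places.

Total mass = 51 + 17.2 = 68.2 kg.
N mass = 24%×51 + 19%×17.2 = 15.508 kg.
% N = 15.508 / 68.2 = 22.739003%.

22.739% N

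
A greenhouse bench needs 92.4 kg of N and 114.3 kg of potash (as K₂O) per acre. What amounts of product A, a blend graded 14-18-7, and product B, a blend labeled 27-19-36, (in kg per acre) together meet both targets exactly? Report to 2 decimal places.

76.29 kg product A, 302.67 kg product B

With a, b = kg per acre of product A and product B:
N: 0.14·a + 0.27·b = 92.4
K₂O: 0.07·a + 0.36·b = 114.3
Solving simultaneously: a = 76.2857, b = 302.667.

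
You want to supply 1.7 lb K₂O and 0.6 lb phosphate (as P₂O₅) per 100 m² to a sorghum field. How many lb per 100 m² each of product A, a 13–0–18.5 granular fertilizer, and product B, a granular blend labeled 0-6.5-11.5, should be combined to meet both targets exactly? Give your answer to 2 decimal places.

Per-100 m² balance (a = product A, b = product B):
K₂O: 0.185·a + 0.115·b = 1.7
P₂O₅: 0·a + 0.065·b = 0.6
Solving simultaneously: a = 3.45114, b = 9.23077.

3.45 lb product A, 9.23 lb product B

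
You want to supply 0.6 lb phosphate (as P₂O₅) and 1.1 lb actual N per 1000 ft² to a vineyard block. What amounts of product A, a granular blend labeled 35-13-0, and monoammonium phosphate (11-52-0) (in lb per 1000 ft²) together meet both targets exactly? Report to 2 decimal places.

Per-1000 ft² balance (a = product A, b = monoammonium phosphate):
P₂O₅: 0.13·a + 0.52·b = 0.6
N: 0.35·a + 0.11·b = 1.1
From row1: a = (0.6 − 0.52·b) / 0.13.
Into row2: 0.35·(0.6 − 0.52·b)/0.13 + 0.11·b = 1.1 → b = 0.399523, a = 3.01729.

3.02 lb product A, 0.40 lb monoammonium phosphate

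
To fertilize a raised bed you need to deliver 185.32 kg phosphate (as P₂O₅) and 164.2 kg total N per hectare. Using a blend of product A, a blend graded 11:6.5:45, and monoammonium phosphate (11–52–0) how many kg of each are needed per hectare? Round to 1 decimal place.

1298.7 kg product A, 194.0 kg monoammonium phosphate

With a, b = kg per hectare of product A and monoammonium phosphate:
P₂O₅: 0.065·a + 0.52·b = 185.32
N: 0.11·a + 0.11·b = 164.2
From row1: a = (185.32 − 0.52·b) / 0.065.
Into row2: 0.11·(185.32 − 0.52·b)/0.065 + 0.11·b = 164.2 → b = 194.04995, a = 1298.68.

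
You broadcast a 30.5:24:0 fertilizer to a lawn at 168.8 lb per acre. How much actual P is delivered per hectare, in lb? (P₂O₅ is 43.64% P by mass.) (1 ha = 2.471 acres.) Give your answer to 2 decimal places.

43.69 lb P per hectare

P₂O₅ per acre = 168.8 × 24% = 40.512 lb.
Elemental P = 40.512 × 0.4364 = 17.6794 lb per acre.
Convert to per hectare: 17.6794 × 2.471 = 43.6859 lb.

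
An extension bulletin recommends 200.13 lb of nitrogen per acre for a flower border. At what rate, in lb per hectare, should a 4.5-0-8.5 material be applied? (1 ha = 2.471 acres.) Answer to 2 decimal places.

Product per acre = 200.13 / 4.5% = 4447.33 lb.
Convert to per hectare: 4447.33 × 2.471 = 10989.361 lb.

10989.36 lb of product per hectare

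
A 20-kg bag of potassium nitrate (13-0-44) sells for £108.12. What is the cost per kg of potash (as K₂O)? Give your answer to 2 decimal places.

K₂O in bag = 20 × 44% = 8.8 kg.
Cost per kg K₂O = £108.12 / 8.8 = £12.2864.

£12.29 per kg K₂O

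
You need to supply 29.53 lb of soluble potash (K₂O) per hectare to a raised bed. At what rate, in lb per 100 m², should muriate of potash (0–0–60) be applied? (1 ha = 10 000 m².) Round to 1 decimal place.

0.5 lb of product per hundred sq m

Product per hectare = 29.53 / 60% = 49.2167 lb.
Convert to per 100 m²: 49.2167 × 0.01 = 0.492167 lb.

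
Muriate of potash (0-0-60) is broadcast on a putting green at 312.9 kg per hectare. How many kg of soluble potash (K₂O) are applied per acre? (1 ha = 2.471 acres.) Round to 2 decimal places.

K₂O per hectare = 312.9 × 60% = 187.74 kg.
Convert to per acre: 187.74 × 0.404694 = 75.9773 kg.

75.98 kg K₂O per acre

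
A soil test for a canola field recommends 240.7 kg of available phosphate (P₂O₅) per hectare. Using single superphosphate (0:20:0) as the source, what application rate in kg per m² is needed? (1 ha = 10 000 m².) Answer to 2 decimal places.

0.12 kg of product per sq m

Product per hectare = 240.7 / 20% = 1203.5 kg.
Convert to per m²: 1203.5 × 0.0001 = 0.12035 kg.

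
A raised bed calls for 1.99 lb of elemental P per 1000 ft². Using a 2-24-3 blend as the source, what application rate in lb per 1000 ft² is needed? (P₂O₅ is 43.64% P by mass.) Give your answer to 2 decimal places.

19.00 lb of product per thousand sq ft

As P₂O₅: 1.99 / 0.4364 = 4.56004 lb per 1000 ft².
Product per 1000 ft² = 4.56004 / 24% = 19.0002 lb.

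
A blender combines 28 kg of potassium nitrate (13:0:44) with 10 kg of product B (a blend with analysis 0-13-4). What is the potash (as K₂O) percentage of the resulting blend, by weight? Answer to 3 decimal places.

Total mass = 28 + 10 = 38 kg.
K₂O mass = 44%×28 + 4%×10 = 12.72 kg.
% K₂O = 12.72 / 38 = 33.4737%.

33.474% K₂O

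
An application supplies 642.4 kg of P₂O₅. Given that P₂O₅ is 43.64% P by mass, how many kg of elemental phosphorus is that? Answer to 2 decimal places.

280.34 kg P

P = 642.4 × 0.4364 = 280.343 kg.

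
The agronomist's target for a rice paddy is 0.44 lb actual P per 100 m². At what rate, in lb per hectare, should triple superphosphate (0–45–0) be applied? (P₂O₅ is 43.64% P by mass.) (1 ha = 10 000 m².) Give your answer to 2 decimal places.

As P₂O₅: 0.44 / 0.4364 = 1.00825 lb per 100 m².
Product per 100 m² = 1.00825 / 45% = 2.24055 lb.
Convert to per hectare: 2.24055 × 100 = 224.055 lb.

224.06 lb of product per hectare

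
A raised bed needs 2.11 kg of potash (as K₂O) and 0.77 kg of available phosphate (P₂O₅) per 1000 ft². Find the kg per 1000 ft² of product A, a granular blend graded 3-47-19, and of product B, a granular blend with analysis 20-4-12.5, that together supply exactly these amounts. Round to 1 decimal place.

0.2 kg product A, 16.5 kg product B

With a, b = kg per 1000 ft² of product A and product B:
K₂O: 0.19·a + 0.125·b = 2.11
P₂O₅: 0.47·a + 0.04·b = 0.77
Eliminate b: (row1) − 0.125/0.04·(row2) → -1.27875·a = -0.29625, so a = 0.231672.
Then b = (0.77 − 0.47·0.231672) / 0.04 = 16.5279.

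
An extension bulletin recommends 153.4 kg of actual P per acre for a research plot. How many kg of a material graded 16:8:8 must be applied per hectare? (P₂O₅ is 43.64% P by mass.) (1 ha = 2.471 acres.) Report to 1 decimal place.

As P₂O₅: 153.4 / 0.4364 = 351.512 kg per acre.
Product per acre = 351.512 / 8% = 4393.9 kg.
Convert to per hectare: 4393.9 × 2.471 = 10857.34 kg.

10857.3 kg of product per hectare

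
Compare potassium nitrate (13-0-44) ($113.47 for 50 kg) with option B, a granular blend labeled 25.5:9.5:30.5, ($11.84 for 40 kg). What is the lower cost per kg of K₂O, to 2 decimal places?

$0.97 per kg K₂O (option B)

potassium nitrate: K₂O per bag = 50 × 44% = 22 kg; cost = 113.47 / 22 = $5.1577/kg K₂O.
option B: K₂O per bag = 40 × 30.5% = 12.2 kg; cost = 11.84 / 12.2 = $0.9705/kg K₂O.
option B is cheaper.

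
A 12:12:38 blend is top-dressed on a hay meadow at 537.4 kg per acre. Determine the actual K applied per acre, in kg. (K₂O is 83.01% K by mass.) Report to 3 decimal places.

169.516 kg K per acre

K₂O per acre = 537.4 × 38% = 204.212 kg.
Elemental K = 204.212 × 0.8301 = 169.5164 kg per acre.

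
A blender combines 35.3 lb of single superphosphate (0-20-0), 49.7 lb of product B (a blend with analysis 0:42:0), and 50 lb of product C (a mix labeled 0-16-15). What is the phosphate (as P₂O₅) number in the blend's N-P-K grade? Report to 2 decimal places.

Total mass = 35.3 + 49.7 + 50 = 135 lb.
P₂O₅ mass = 20%×35.3 + 42%×49.7 + 16%×50 = 35.934 lb.
% P₂O₅ = 35.934 / 135 = 26.6178%.

26.62% P₂O₅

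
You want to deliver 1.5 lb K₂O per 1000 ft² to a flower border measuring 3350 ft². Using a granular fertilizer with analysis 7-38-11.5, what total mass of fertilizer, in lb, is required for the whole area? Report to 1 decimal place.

Product per 1000 ft² = 1.5 / 11.5% = 13.0435 lb.
Total product = 13.0435 × 3350 / 1000 = 43.6957 lb.

43.7 lb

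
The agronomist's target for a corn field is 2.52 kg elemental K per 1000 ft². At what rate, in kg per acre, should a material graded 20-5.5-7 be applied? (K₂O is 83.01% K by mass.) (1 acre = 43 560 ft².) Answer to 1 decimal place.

1889.1 kg of product per acre

As K₂O: 2.52 / 0.8301 = 3.03578 kg per 1000 ft².
Product per 1000 ft² = 3.03578 / 7% = 43.3683 kg.
Convert to per acre: 43.3683 × 43.56 = 1889.12 kg.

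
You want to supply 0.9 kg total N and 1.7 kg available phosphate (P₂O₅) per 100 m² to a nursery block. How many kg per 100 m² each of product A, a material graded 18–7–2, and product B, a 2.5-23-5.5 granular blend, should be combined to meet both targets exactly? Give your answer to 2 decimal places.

4.15 kg product A, 6.13 kg product B

With a, b = kg per 100 m² of product A and product B:
N: 0.18·a + 0.025·b = 0.9
P₂O₅: 0.07·a + 0.23·b = 1.7
Eliminate a: (row1) − 0.18/0.07·(row2) → -0.566429·b = -3.47143, so b = 6.12863.
Back-substitute: a = (0.9 − 0.025·6.12863) / 0.18 = 4.1488.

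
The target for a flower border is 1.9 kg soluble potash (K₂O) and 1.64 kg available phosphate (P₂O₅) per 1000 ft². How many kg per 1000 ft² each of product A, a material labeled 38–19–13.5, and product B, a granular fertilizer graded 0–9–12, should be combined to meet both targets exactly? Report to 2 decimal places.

Let a = kg of product A, b = kg of product B (per 1000 ft²).
K₂O: 0.135·a + 0.12·b = 1.9
P₂O₅: 0.19·a + 0.09·b = 1.64
Eliminate b: (row1) − 0.12/0.09·(row2) → -0.118333·a = -0.286667, so a = 2.42254.
Then b = (1.64 − 0.19·2.42254) / 0.09 = 13.108.

2.42 kg product A, 13.11 kg product B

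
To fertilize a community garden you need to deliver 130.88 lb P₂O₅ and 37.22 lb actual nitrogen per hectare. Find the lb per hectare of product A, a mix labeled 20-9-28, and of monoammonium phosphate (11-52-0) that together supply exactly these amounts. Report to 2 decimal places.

Let a = lb of product A, b = lb of monoammonium phosphate (per hectare).
P₂O₅: 0.09·a + 0.52·b = 130.88
N: 0.2·a + 0.11·b = 37.22
From row1: a = (130.88 − 0.52·b) / 0.09.
Into row2: 0.2·(130.88 − 0.52·b)/0.09 + 0.11·b = 37.22 → b = 242.574, a = 52.6844.

52.68 lb product A, 242.57 lb monoammonium phosphate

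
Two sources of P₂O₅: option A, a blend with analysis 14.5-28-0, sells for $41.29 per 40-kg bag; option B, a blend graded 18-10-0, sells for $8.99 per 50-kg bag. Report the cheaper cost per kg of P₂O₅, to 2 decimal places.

option A: P₂O₅ per bag = 40 × 28% = 11.2 kg; cost = 41.29 / 11.2 = $3.6866/kg P₂O₅.
option B: P₂O₅ per bag = 50 × 10% = 5 kg; cost = 8.99 / 5 = $1.7980/kg P₂O₅.
option B is cheaper.

$1.80 per kg P₂O₅ (option B)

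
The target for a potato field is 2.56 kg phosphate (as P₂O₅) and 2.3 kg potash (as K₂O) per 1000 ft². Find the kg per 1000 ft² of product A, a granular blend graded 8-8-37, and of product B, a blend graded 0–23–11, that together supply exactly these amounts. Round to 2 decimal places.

3.24 kg product A, 10.00 kg product B

Let a = kg of product A, b = kg of product B (per 1000 ft²).
P₂O₅: 0.08·a + 0.23·b = 2.56
K₂O: 0.37·a + 0.11·b = 2.3
Eliminate b: (row1) − 0.23/0.11·(row2) → -0.693636·a = -2.24909, so a = 3.24246.
Then b = (2.3 − 0.37·3.24246) / 0.11 = 10.0026.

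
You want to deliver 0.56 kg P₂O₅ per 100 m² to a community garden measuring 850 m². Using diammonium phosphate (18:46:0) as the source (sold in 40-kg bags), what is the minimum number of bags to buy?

Product per 100 m² = 0.56 / 46% = 1.21739 kg.
Total product = 1.21739 × 850 / 100 = 10.3478 kg.
Bags = ⌈10.3478 / 40⌉ = 1.

1 bags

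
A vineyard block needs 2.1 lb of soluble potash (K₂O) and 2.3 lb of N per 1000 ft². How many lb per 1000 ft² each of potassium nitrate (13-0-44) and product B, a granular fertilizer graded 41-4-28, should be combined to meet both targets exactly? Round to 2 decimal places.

Let a = lb of potassium nitrate, b = lb of product B (per 1000 ft²).
K₂O: 0.44·a + 0.28·b = 2.1
N: 0.13·a + 0.41·b = 2.3
Eliminate a: (row1) − 0.44/0.13·(row2) → -1.10769·b = -5.68462, so b = 5.13194.
Back-substitute: a = (2.1 − 0.28·5.13194) / 0.44 = 1.50694.

1.51 lb potassium nitrate, 5.13 lb product B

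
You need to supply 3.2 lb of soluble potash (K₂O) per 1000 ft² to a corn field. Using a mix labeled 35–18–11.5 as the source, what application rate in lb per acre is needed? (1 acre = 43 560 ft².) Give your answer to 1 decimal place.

Product per 1000 ft² = 3.2 / 11.5% = 27.8261 lb.
Convert to per acre: 27.8261 × 43.56 = 1212.104 lb.

1212.1 lb of product per acre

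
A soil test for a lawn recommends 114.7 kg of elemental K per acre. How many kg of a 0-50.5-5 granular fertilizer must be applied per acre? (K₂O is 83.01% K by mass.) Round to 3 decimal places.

As K₂O: 114.7 / 0.8301 = 138.176 kg per acre.
Product per acre = 138.176 / 5% = 2763.52247 kg.

2763.522 kg of product per acre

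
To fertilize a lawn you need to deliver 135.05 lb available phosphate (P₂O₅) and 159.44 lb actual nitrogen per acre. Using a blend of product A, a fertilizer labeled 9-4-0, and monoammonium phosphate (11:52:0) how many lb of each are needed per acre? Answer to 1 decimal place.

1605.0 lb product A, 136.2 lb monoammonium phosphate

Per-acre balance (a = product A, b = monoammonium phosphate):
P₂O₅: 0.04·a + 0.52·b = 135.05
N: 0.09·a + 0.11·b = 159.44
Solving simultaneously: a = 1605.03, b = 136.248.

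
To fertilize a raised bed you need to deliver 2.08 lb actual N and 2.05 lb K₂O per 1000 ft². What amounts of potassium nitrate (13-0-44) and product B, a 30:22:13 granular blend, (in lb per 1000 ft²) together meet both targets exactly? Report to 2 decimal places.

Let a = lb of potassium nitrate, b = lb of product B (per 1000 ft²).
N: 0.13·a + 0.3·b = 2.08
K₂O: 0.44·a + 0.13·b = 2.05
Solving simultaneously: a = 2.99392, b = 5.63597.

2.99 lb potassium nitrate, 5.64 lb product B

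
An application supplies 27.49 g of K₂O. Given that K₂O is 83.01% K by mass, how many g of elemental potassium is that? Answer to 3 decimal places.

22.819 g K

K = 27.49 × 0.8301 = 22.8194 g.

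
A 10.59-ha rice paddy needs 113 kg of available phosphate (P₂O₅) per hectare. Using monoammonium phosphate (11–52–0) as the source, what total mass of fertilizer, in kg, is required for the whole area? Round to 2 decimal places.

Product per hectare = 113 / 52% = 217.308 kg.
Total product = 217.308 × 10.59 = 2301.288 kg.

2301.29 kg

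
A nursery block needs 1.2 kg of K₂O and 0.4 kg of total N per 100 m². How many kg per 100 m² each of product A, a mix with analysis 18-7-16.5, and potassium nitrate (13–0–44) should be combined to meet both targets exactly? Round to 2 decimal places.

0.35 kg product A, 2.60 kg potassium nitrate

Let a = kg of product A, b = kg of potassium nitrate (per 100 m²).
K₂O: 0.165·a + 0.44·b = 1.2
N: 0.18·a + 0.13·b = 0.4
Eliminate b: (row1) − 0.44/0.13·(row2) → -0.444231·a = -0.153846, so a = 0.34632.
Then b = (0.4 − 0.18·0.34632) / 0.13 = 2.5974.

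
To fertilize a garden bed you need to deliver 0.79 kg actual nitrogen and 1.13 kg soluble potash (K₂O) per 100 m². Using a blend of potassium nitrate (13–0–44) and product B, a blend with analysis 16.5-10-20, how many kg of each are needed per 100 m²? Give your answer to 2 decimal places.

0.61 kg potassium nitrate, 4.31 kg product B

Per-100 m² balance (a = potassium nitrate, b = product B):
N: 0.13·a + 0.165·b = 0.79
K₂O: 0.44·a + 0.2·b = 1.13
From row1: a = (0.79 − 0.165·b) / 0.13.
Into row2: 0.44·(0.79 − 0.165·b)/0.13 + 0.2·b = 1.13 → b = 4.30687, a = 0.610515.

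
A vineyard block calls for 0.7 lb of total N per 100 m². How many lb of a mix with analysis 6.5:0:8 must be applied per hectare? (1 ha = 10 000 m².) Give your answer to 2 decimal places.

Product per 100 m² = 0.7 / 6.5% = 10.7692 lb.
Convert to per hectare: 10.7692 × 100 = 1076.923 lb.

1076.92 lb of product per hectare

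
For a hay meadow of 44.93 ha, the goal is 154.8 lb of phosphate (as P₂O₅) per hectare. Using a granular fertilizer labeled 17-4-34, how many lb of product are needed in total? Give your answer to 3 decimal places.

173879.100 lb

Product per hectare = 154.8 / 4% = 3870 lb.
Total product = 3870 × 44.93 = 173879.1 lb.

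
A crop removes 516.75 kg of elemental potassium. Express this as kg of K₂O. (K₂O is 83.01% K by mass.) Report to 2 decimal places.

K₂O = 516.75 / 0.8301 = 622.515 kg.

622.52 kg K₂O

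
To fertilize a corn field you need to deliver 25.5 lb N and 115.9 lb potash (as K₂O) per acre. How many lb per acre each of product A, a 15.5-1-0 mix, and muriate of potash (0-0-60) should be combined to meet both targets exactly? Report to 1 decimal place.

Let a = lb of product A, b = lb of muriate of potash (per acre).
N: 0.155·a + 0·b = 25.5
K₂O: 0·a + 0.6·b = 115.9
Solving simultaneously: a = 164.516, b = 193.167.

164.5 lb product A, 193.2 lb muriate of potash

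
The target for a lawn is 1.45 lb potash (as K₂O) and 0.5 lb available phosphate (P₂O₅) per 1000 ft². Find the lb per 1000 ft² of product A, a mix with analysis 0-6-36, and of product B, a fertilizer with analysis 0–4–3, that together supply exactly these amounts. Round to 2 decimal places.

Per-1000 ft² balance (a = product A, b = product B):
K₂O: 0.36·a + 0.03·b = 1.45
P₂O₅: 0.06·a + 0.04·b = 0.5
Eliminate a: (row1) − 0.36/0.06·(row2) → -0.21·b = -1.55, so b = 7.38095.
Back-substitute: a = (1.45 − 0.03·7.38095) / 0.36 = 3.4127.

3.41 lb product A, 7.38 lb product B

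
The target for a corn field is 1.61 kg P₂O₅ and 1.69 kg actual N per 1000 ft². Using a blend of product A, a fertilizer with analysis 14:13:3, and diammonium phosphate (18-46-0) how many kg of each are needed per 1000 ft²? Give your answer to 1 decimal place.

11.9 kg product A, 0.1 kg diammonium phosphate

Let a = kg of product A, b = kg of diammonium phosphate (per 1000 ft²).
P₂O₅: 0.13·a + 0.46·b = 1.61
N: 0.14·a + 0.18·b = 1.69
Eliminate b: (row1) − 0.46/0.18·(row2) → -0.227778·a = -2.70889, so a = 11.8927.
Then b = (1.69 − 0.14·11.8927) / 0.18 = 0.139024.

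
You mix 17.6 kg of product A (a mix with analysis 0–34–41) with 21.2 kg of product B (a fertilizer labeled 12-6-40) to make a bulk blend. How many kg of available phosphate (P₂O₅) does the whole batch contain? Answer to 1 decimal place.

P₂O₅ mass = 34%×17.6 + 6%×21.2 = 7.256 kg.

7.3 kg P₂O₅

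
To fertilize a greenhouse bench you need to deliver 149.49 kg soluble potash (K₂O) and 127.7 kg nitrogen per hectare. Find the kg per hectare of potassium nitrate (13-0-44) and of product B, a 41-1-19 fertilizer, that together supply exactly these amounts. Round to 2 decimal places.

237.82 kg potassium nitrate, 236.06 kg product B

With a, b = kg per hectare of potassium nitrate and product B:
K₂O: 0.44·a + 0.19·b = 149.49
N: 0.13·a + 0.41·b = 127.7
Eliminate a: (row1) − 0.44/0.13·(row2) → -1.19769·b = -282.725, so b = 236.058.
Back-substitute: a = (149.49 − 0.19·236.058) / 0.44 = 237.816.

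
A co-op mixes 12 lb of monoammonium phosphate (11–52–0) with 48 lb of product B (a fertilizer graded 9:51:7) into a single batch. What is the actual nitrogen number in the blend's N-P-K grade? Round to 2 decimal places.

9.40% N

Total mass = 12 + 48 = 60 lb.
N mass = 11%×12 + 9%×48 = 5.64 lb.
% N = 5.64 / 60 = 9.4%.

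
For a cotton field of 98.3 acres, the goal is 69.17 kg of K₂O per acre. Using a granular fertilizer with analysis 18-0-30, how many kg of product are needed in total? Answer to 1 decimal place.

22664.7 kg

Product per acre = 69.17 / 30% = 230.567 kg.
Total product = 230.567 × 98.3 = 22664.703 kg.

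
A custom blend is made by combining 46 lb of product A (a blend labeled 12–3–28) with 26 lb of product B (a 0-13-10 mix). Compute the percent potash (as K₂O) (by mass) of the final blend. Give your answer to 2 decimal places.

Total mass = 46 + 26 = 72 lb.
K₂O mass = 28%×46 + 10%×26 = 15.48 lb.
% K₂O = 15.48 / 72 = 21.5%.

21.50% K₂O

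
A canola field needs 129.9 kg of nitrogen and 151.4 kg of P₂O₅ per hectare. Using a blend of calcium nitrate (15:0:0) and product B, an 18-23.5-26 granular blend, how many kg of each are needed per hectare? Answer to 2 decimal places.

92.89 kg calcium nitrate, 644.26 kg product B

Per-hectare balance (a = calcium nitrate, b = product B):
N: 0.15·a + 0.18·b = 129.9
P₂O₅: 0·a + 0.235·b = 151.4
Solving simultaneously: a = 92.8936, b = 644.255.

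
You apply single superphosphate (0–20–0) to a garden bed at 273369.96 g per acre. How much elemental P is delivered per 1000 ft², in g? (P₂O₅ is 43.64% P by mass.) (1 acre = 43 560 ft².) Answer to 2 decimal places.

547.74 g P per thousand sq ft

P₂O₅ per acre = 273369.96 × 20% = 54674 g.
Elemental P = 54674 × 0.4364 = 23859.7 g per acre.
Convert to per 1000 ft²: 23859.7 × 0.0229568 = 547.744 g.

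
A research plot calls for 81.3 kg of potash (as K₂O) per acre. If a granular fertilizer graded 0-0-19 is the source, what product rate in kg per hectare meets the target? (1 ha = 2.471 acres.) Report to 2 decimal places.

Product per acre = 81.3 / 19% = 427.895 kg.
Convert to per hectare: 427.895 × 2.471 = 1057.328 kg.

1057.33 kg of product per hectare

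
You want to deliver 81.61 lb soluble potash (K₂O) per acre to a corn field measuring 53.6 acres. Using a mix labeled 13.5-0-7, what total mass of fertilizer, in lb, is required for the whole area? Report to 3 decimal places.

62489.943 lb

Product per acre = 81.61 / 7% = 1165.86 lb.
Total product = 1165.86 × 53.6 = 62489.9429 lb.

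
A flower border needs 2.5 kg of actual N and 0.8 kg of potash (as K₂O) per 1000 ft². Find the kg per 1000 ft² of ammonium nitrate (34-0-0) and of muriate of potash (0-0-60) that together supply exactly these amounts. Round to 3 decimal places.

7.353 kg ammonium nitrate, 1.333 kg muriate of potash

With a, b = kg per 1000 ft² of ammonium nitrate and muriate of potash:
N: 0.34·a + 0·b = 2.5
K₂O: 0·a + 0.6·b = 0.8
Solving simultaneously: a = 7.35294, b = 1.33333.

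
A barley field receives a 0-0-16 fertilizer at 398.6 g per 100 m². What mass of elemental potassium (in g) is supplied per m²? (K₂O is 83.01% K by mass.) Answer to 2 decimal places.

K₂O per 100 m² = 398.6 × 16% = 63.776 g.
Elemental K = 63.776 × 0.8301 = 52.9405 g per 100 m².
Convert to per m²: 52.9405 × 0.01 = 0.529405 g.

0.53 g K per sq m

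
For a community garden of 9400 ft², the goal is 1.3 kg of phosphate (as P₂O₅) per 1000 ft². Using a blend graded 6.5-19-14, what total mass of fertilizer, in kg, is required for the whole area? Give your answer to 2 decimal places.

Product per 1000 ft² = 1.3 / 19% = 6.84211 kg.
Total product = 6.84211 × 9400 / 1000 = 64.3158 kg.

64.32 kg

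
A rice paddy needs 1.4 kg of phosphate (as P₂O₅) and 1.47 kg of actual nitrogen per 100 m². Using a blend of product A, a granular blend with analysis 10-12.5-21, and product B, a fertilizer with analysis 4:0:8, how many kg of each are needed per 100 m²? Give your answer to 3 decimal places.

Per-100 m² balance (a = product A, b = product B):
P₂O₅: 0.125·a + 0·b = 1.4
N: 0.1·a + 0.04·b = 1.47
Eliminate a: (row1) − 0.125/0.1·(row2) → -0.05·b = -0.4375, so b = 8.75.
Back-substitute: a = (1.4 − 0·8.75) / 0.125 = 11.2.

11.200 kg product A, 8.750 kg product B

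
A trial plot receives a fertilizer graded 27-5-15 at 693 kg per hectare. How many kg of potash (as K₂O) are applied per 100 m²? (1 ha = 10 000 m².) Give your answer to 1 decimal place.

1.0 kg K₂O per hundred sq m

K₂O per hectare = 693 × 15% = 103.95 kg.
Convert to per 100 m²: 103.95 × 0.01 = 1.0395 kg.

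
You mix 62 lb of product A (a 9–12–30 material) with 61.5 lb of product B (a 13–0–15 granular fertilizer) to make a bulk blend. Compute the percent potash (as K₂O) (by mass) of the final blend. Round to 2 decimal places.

Total mass = 62 + 61.5 = 123.5 lb.
K₂O mass = 30%×62 + 15%×61.5 = 27.825 lb.
% K₂O = 27.825 / 123.5 = 22.5304%.

22.53% K₂O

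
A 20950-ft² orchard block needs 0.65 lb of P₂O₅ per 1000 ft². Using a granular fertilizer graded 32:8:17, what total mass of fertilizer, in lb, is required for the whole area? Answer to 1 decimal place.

170.2 lb

Product per 1000 ft² = 0.65 / 8% = 8.125 lb.
Total product = 8.125 × 20950 / 1000 = 170.219 lb.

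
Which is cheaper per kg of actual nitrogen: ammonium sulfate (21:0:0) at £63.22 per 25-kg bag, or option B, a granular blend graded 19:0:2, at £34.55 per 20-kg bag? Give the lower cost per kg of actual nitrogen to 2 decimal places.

ammonium sulfate: N per bag = 25 × 21% = 5.25 kg; cost = 63.22 / 5.25 = £12.0419/kg N.
option B: N per bag = 20 × 19% = 3.8 kg; cost = 34.55 / 3.8 = £9.0921/kg N.
option B is cheaper.

£9.09 per kg N (option B)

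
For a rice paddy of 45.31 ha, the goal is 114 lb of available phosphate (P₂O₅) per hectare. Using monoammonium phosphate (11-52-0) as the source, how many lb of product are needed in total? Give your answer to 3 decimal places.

9933.346 lb

Product per hectare = 114 / 52% = 219.231 lb.
Total product = 219.231 × 45.31 = 9933.3462 lb.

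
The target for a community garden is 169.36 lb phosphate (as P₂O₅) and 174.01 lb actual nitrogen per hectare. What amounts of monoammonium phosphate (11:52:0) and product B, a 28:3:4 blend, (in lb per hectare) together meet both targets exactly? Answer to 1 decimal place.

With a, b = lb per hectare of monoammonium phosphate and product B:
P₂O₅: 0.52·a + 0.03·b = 169.36
N: 0.11·a + 0.28·b = 174.01
From row1: a = (169.36 − 0.03·b) / 0.52.
Into row2: 0.11·(169.36 − 0.03·b)/0.52 + 0.28·b = 174.01 → b = 504.959, a = 296.56.

296.6 lb monoammonium phosphate, 505.0 lb product B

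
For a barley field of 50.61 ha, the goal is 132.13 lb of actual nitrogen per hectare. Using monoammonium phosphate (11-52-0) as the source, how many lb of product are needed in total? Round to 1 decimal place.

60791.8 lb

Product per hectare = 132.13 / 11% = 1201.18 lb.
Total product = 1201.18 × 50.61 = 60791.81 lb.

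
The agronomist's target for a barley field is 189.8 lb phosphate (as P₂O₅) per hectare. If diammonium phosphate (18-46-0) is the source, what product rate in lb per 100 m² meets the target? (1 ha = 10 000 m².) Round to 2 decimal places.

4.13 lb of product per hundred sq m

Product per hectare = 189.8 / 46% = 412.609 lb.
Convert to per 100 m²: 412.609 × 0.01 = 4.12609 lb.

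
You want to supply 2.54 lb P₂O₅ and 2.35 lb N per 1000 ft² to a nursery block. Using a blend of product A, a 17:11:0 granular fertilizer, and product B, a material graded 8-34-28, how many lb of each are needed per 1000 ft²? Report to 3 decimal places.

Let a = lb of product A, b = lb of product B (per 1000 ft²).
P₂O₅: 0.11·a + 0.34·b = 2.54
N: 0.17·a + 0.08·b = 2.35
Eliminate a: (row1) − 0.11/0.17·(row2) → 0.288235·b = 1.01941, so b = 3.53673.
Back-substitute: a = (2.54 − 0.34·3.53673) / 0.11 = 12.1592.

12.159 lb product A, 3.537 lb product B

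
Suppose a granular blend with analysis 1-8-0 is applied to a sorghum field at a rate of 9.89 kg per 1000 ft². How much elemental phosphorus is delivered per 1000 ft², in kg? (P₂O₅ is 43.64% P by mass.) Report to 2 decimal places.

0.35 kg P per thousand sq ft

P₂O₅ per 1000 ft² = 9.89 × 8% = 0.7912 kg.
Elemental P = 0.7912 × 0.4364 = 0.34528 kg per 1000 ft².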